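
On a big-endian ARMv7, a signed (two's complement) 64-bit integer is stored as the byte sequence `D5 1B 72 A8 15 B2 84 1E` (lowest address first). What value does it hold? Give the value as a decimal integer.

-3090750653015620578

In big-endian order the high byte comes first in memory.
The bytes are already most-significant first: 0xD51B72A815B2841E.
Top bit is set, so as a signed 64-bit value this is 0xD51B72A815B2841E − 2^64 = -3090750653015620578.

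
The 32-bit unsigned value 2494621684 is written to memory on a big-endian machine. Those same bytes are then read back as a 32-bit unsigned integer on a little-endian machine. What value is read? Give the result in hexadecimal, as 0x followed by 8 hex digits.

2494621684 in 32-bit hexadecimal is 0x94B0E7F4.
Stored big-endian, the bytes at ascending addresses are 94 B0 E7 F4.
Read back as little-endian, the first byte is least significant, giving 0xF4E7B094.

0xF4E7B094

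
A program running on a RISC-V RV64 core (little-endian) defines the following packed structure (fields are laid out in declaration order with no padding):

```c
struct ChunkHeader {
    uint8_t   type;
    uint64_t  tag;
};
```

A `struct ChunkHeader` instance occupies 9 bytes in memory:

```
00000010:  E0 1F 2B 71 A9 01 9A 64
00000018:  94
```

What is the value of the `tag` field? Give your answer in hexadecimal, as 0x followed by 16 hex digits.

`tag` follows `type` (1 byte), so it starts at byte offset 1 and occupies 8 bytes.
Bytes at offsets 1..8: 1F 2B 71 A9 01 9A 64 94.
Little-endian stores the least-significant byte at the lowest address.
Reassemble most-significant byte first: 94 64 9A 01 A9 71 2B 1F → 0x94649A01A9712B1F.

0x94649A01A9712B1F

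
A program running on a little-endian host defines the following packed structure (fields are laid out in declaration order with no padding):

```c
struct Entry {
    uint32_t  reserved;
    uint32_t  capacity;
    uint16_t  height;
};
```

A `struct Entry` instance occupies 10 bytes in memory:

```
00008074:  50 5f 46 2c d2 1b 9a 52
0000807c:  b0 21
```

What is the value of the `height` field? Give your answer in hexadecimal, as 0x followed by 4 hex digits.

0x21B0

`height` follows `reserved` (4 B), `capacity` (4 B), so it starts at offset 4 + 4 = 8 and occupies 2 bytes.
Bytes at offsets 8..9: B0 21.
Little-endian: lowest address holds the least-significant byte.
Reassemble most-significant byte first: 21 B0 → 0x21B0.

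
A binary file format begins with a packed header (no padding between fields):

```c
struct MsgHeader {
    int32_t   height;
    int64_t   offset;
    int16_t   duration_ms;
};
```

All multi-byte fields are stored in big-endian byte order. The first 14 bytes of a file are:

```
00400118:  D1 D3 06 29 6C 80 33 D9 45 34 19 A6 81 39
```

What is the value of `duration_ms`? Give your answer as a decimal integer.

-32455

`duration_ms` follows `height` (4 B), `offset` (8 B), so it starts at offset 4 + 8 = 12 and occupies 2 bytes.
Bytes at offsets 12..13: 81 39.
Big-endian: lowest address holds the most-significant byte.
The bytes are already most-significant first: 0x8139.
Top bit is set, so as a signed 16-bit value this is 0x8139 − 2^16 = -32455.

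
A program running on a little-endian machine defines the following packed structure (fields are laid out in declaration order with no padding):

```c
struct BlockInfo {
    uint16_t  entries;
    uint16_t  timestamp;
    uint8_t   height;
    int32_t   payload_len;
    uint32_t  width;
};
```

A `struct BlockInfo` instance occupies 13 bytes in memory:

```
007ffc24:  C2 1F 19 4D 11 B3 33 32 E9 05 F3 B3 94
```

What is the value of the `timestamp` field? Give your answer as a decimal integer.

19737

`timestamp` follows `entries` (2 bytes), so it starts at byte offset 2 and occupies 2 bytes.
Bytes at offsets 2..3: 19 4D.
Little-endian stores the least-significant byte at the lowest address.
Reassemble most-significant byte first: 4D 19 → 0x4D19.
0x4D19 = 19737.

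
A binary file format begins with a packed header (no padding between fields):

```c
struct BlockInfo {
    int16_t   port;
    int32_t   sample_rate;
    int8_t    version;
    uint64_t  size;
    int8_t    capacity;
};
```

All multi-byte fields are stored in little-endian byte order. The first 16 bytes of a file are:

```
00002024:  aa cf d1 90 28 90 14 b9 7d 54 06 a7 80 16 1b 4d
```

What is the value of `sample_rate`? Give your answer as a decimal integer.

`sample_rate` follows `port` (2 bytes), so it starts at byte offset 2 and occupies 4 bytes.
Bytes at offsets 2..5: D1 90 28 90.
In little-endian order the low byte comes first in memory.
Reassemble most-significant byte first: 90 28 90 D1 → 0x902890D1.
Top bit is set, so as a signed 32-bit value this is 0x902890D1 − 2^32 = -1876389679.

-1876389679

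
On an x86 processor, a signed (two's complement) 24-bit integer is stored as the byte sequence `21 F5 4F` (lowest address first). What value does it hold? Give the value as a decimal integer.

5240097

Little-endian: lowest address holds the least-significant byte.
Reassemble most-significant byte first: 4F F5 21 → 0x4FF521.
0x4FF521 = 5240097.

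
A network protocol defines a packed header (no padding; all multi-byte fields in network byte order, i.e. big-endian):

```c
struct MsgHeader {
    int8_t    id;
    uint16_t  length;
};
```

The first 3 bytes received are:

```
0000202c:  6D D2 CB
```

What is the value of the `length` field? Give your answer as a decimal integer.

`length` follows `id` (1 byte), so it starts at byte offset 1 and occupies 2 bytes.
Bytes at offsets 1..2: D2 CB.
Big-endian stores the most-significant byte at the lowest address.
The bytes are already most-significant first: 0xD2CB.
0xD2CB = 53963.

53963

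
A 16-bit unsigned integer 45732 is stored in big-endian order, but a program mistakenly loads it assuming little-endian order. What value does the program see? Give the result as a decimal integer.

45732 in 16-bit hexadecimal is 0xB2A4.
Stored big-endian, the bytes at ascending addresses are B2 A4.
Read back as little-endian, the first byte is least significant, giving 0xA4B2.
0xA4B2 = 42162.

42162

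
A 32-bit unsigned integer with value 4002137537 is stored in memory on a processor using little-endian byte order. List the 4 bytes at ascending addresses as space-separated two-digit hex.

4002137537 in hexadecimal, padded to 32 bits, is 0xEE8BC5C1.
Split into bytes (most-significant first): EE 8B C5 C1.
Little-endian stores the least-significant byte at the lowest address.
So at ascending addresses the bytes are C1 C5 8B EE.

C1 C5 8B EE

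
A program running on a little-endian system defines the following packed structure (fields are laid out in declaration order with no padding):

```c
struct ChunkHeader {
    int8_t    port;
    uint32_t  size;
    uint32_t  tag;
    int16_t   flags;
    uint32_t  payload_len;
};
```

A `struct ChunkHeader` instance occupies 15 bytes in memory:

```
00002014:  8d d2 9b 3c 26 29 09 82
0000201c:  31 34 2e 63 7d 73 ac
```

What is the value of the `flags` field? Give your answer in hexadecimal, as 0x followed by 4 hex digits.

0x2E34

`flags` follows `port` (1 B), `size` (4 B), `tag` (4 B), so it starts at offset 1 + 4 + 4 = 9 and occupies 2 bytes.
Bytes at offsets 9..10: 34 2E.
Little-endian: lowest address holds the least-significant byte.
Reassemble most-significant byte first: 2E 34 → 0x2E34.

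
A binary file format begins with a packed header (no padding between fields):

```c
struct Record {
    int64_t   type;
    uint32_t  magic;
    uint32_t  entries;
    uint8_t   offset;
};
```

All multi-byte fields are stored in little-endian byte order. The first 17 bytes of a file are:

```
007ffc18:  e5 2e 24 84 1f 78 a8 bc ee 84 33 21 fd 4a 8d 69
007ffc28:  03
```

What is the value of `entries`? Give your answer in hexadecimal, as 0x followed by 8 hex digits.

`entries` follows `type` (8 B), `magic` (4 B), so it starts at offset 8 + 4 = 12 and occupies 4 bytes.
Bytes at offsets 12..15: FD 4A 8D 69.
Little-endian: lowest address holds the least-significant byte.
Reassemble most-significant byte first: 69 8D 4A FD → 0x698D4AFD.

0x698D4AFD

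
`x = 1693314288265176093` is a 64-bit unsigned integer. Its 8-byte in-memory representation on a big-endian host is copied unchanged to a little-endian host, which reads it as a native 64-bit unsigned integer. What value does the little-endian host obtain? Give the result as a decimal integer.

2135871316465319703

1693314288265176093 in 64-bit hexadecimal is 0x177FDC5FA523A41D.
Stored big-endian, the bytes at ascending addresses are 17 7F DC 5F A5 23 A4 1D.
Read back as little-endian, the first byte is least significant, giving 0x1DA423A55FDC7F17.
0x1DA423A55FDC7F17 = 2135871316465319703.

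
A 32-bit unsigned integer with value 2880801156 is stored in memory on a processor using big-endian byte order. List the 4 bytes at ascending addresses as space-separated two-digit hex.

2880801156 in hexadecimal, padded to 32 bits, is 0xABB58984.
Split into bytes (most-significant first): AB B5 89 84.
Big-endian stores the most-significant byte at the lowest address.
So the memory order matches the most-significant-first order: AB B5 89 84.

AB B5 89 84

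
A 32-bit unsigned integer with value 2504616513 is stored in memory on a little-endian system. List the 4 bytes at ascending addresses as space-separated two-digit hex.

2504616513 in hexadecimal, padded to 32 bits, is 0x95496A41.
Split into bytes (most-significant first): 95 49 6A 41.
Little-endian: lowest address holds the least-significant byte.
So at ascending addresses the bytes are 41 6A 49 95.

41 6A 49 95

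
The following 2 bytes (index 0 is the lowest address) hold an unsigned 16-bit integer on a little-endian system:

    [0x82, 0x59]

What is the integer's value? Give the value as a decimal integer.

Little-endian stores the least-significant byte at the lowest address.
Reassemble most-significant byte first: 59 82 → 0x5982.
0x5982 = 22914.

22914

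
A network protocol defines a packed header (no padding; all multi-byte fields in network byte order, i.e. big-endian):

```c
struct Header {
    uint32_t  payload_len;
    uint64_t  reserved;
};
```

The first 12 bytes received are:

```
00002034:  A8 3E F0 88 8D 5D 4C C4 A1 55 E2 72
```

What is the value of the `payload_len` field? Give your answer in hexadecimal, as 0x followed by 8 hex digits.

`payload_len` is the first field, at byte offset 0, occupying 4 bytes.
Bytes at offsets 0..3: A8 3E F0 88.
In big-endian order the high byte comes first in memory.
The bytes are already most-significant first: 0xA83EF088.

0xA83EF088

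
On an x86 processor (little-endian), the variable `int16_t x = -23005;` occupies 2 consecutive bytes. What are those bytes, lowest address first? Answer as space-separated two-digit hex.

Two's complement of -23005 in 16 bits: 23005 = 0x59DD; invert → 0xA622; add 1 → 0xA623.
Split into bytes (most-significant first): A6 23.
In little-endian order the low byte comes first in memory.
So at ascending addresses the bytes are 23 A6.

23 A6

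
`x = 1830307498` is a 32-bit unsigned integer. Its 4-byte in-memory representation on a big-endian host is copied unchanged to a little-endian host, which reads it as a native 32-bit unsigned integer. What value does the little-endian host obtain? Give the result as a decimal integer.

1830307498 in 32-bit hexadecimal is 0x6D1846AA.
Stored big-endian, the bytes at ascending addresses are 6D 18 46 AA.
Read back as little-endian, the first byte is least significant, giving 0xAA46186D.
0xAA46186D = 2856720493.

2856720493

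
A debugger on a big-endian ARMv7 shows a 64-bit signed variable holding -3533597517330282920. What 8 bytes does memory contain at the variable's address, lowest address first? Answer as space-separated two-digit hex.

Two's complement of -3533597517330282920 in 64 bits: 3533597517330282920 = 0x3109DC385FAC79A8; invert → 0xCEF623C7A0538657; add 1 → 0xCEF623C7A0538658.
Split into bytes (most-significant first): CE F6 23 C7 A0 53 86 58.
Big-endian stores the most-significant byte at the lowest address.
So the memory order matches the most-significant-first order: CE F6 23 C7 A0 53 86 58.

CE F6 23 C7 A0 53 86 58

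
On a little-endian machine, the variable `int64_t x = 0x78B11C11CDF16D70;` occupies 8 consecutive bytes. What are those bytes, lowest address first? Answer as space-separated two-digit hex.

Split into bytes (most-significant first): 78 B1 1C 11 CD F1 6D 70.
In little-endian order the low byte comes first in memory.
So at ascending addresses the bytes are 70 6D F1 CD 11 1C B1 78.

70 6D F1 CD 11 1C B1 78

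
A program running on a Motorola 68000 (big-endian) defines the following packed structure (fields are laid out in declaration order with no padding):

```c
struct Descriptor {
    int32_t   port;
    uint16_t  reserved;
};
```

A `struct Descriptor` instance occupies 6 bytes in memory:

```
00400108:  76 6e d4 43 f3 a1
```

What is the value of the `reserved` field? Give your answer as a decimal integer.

62369

`reserved` follows `port` (4 bytes), so it starts at byte offset 4 and occupies 2 bytes.
Bytes at offsets 4..5: F3 A1.
Big-endian: lowest address holds the most-significant byte.
The bytes are already most-significant first: 0xF3A1.
0xF3A1 = 62369.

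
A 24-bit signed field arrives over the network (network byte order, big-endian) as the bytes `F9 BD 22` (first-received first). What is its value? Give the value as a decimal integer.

-410334

Big-endian: lowest address holds the most-significant byte.
The bytes are already most-significant first: 0xF9BD22.
Top bit is set, so as a signed 24-bit value this is 0xF9BD22 − 2^24 = -410334.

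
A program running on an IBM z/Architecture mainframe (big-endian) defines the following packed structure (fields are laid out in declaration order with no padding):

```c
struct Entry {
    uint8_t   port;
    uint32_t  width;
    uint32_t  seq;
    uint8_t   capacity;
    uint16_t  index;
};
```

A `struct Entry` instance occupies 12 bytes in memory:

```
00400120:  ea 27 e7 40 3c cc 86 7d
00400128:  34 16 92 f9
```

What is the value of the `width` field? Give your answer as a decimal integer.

669466684

`width` follows `port` (1 byte), so it starts at byte offset 1 and occupies 4 bytes.
Bytes at offsets 1..4: 27 E7 40 3C.
Big-endian stores the most-significant byte at the lowest address.
The bytes are already most-significant first: 0x27E7403C.
0x27E7403C = 669466684.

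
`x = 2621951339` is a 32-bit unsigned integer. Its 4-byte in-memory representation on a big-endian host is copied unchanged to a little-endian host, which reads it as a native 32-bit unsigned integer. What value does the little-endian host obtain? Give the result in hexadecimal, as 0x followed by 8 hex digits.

0x6BCD479C

2621951339 in 32-bit hexadecimal is 0x9C47CD6B.
Stored big-endian, the bytes at ascending addresses are 9C 47 CD 6B.
Read back as little-endian, the first byte is least significant, giving 0x6BCD479C.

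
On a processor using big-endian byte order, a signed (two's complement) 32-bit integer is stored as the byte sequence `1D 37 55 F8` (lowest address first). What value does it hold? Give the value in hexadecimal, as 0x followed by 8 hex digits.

0x1D3755F8

Big-endian stores the most-significant byte at the lowest address.
The bytes are already most-significant first: 0x1D3755F8.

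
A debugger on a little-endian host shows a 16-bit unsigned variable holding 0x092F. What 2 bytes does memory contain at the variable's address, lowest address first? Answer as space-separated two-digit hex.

2F 09

Split into bytes (most-significant first): 09 2F.
Little-endian stores the least-significant byte at the lowest address.
So at ascending addresses the bytes are 2F 09.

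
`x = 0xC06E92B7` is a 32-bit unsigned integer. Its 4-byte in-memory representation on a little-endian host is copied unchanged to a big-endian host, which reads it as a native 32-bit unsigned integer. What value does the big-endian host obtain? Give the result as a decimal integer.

3079827136

Stored little-endian, the bytes at ascending addresses are B7 92 6E C0.
Read back as big-endian, the last byte is least significant, giving 0xB7926EC0.
0xB7926EC0 = 3079827136.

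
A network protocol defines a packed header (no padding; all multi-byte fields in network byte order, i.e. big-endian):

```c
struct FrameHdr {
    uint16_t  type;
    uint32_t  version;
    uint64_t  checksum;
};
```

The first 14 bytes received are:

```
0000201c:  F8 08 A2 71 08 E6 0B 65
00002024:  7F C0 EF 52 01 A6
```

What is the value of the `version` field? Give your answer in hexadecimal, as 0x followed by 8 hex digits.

`version` follows `type` (2 bytes), so it starts at byte offset 2 and occupies 4 bytes.
Bytes at offsets 2..5: A2 71 08 E6.
Big-endian stores the most-significant byte at the lowest address.
The bytes are already most-significant first: 0xA27108E6.

0xA27108E6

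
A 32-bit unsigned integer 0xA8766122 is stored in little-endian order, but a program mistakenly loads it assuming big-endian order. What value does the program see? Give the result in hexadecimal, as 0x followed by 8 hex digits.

0x226176A8

Stored little-endian, the bytes at ascending addresses are 22 61 76 A8.
Read back as big-endian, the last byte is least significant, giving 0x226176A8.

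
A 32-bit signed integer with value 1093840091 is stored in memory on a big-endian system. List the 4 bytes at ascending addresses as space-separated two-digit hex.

1093840091 in hexadecimal, padded to 32 bits, is 0x4132ACDB.
Split into bytes (most-significant first): 41 32 AC DB.
Big-endian stores the most-significant byte at the lowest address.
So the memory order matches the most-significant-first order: 41 32 AC DB.

41 32 AC DB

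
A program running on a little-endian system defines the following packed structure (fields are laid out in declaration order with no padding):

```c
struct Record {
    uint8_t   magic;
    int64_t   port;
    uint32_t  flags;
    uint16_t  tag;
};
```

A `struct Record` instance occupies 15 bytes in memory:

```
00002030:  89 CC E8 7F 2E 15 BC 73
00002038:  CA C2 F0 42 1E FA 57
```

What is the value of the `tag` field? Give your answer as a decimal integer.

`tag` follows `magic` (1 B), `port` (8 B), `flags` (4 B), so it starts at offset 1 + 8 + 4 = 13 and occupies 2 bytes.
Bytes at offsets 13..14: FA 57.
Little-endian: lowest address holds the least-significant byte.
Reassemble most-significant byte first: 57 FA → 0x57FA.
0x57FA = 22522.

22522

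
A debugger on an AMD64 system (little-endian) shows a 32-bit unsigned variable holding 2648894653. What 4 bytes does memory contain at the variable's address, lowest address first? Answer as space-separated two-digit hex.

2648894653 in hexadecimal, padded to 32 bits, is 0x9DE2ECBD.
Split into bytes (most-significant first): 9D E2 EC BD.
Little-endian stores the least-significant byte at the lowest address.
So at ascending addresses the bytes are BD EC E2 9D.

BD EC E2 9D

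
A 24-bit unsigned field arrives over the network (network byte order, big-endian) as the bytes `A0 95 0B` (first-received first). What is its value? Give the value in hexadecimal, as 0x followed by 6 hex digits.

Big-endian stores the most-significant byte at the lowest address.
The bytes are already most-significant first: 0xA0950B.

0xA0950B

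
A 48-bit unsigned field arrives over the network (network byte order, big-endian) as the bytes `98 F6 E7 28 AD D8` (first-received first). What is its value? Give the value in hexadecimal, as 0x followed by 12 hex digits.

0x98F6E728ADD8

Big-endian: lowest address holds the most-significant byte.
The bytes are already most-significant first: 0x98F6E728ADD8.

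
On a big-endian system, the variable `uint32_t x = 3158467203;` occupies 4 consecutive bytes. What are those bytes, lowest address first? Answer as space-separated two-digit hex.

3158467203 in hexadecimal, padded to 32 bits, is 0xBC426283.
Split into bytes (most-significant first): BC 42 62 83.
In big-endian order the high byte comes first in memory.
So the memory order matches the most-significant-first order: BC 42 62 83.

BC 42 62 83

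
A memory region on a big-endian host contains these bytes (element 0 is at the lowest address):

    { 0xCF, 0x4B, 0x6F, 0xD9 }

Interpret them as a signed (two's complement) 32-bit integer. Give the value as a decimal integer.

-817139751

In big-endian order the high byte comes first in memory.
The bytes are already most-significant first: 0xCF4B6FD9.
Top bit is set, so as a signed 32-bit value this is 0xCF4B6FD9 − 2^32 = -817139751.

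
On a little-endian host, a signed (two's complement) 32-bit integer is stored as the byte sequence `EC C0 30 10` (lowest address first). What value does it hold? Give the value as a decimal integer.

271630572

Little-endian stores the least-significant byte at the lowest address.
Reassemble most-significant byte first: 10 30 C0 EC → 0x1030C0EC.
0x1030C0EC = 271630572.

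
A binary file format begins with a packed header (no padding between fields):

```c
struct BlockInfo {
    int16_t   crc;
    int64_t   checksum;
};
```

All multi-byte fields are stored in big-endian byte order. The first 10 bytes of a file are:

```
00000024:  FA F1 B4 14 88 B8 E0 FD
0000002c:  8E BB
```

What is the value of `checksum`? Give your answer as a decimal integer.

`checksum` follows `crc` (2 bytes), so it starts at byte offset 2 and occupies 8 bytes.
Bytes at offsets 2..9: B4 14 88 B8 E0 FD 8E BB.
Big-endian stores the most-significant byte at the lowest address.
The bytes are already most-significant first: 0xB41488B8E0FD8EBB.
Top bit is set, so as a signed 64-bit value this is 0xB41488B8E0FD8EBB − 2^64 = -5470597319718236485.

-5470597319718236485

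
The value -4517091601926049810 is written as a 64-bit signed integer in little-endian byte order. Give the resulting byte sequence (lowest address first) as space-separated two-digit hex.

Two's complement of -4517091601926049810 in 64 bits: 4517091601926049810 = 0x3EAFEEE11EB3D012; invert → 0xC150111EE14C2FED; add 1 → 0xC150111EE14C2FEE.
Split into bytes (most-significant first): C1 50 11 1E E1 4C 2F EE.
Little-endian: lowest address holds the least-significant byte.
So at ascending addresses the bytes are EE 2F 4C E1 1E 11 50 C1.

EE 2F 4C E1 1E 11 50 C1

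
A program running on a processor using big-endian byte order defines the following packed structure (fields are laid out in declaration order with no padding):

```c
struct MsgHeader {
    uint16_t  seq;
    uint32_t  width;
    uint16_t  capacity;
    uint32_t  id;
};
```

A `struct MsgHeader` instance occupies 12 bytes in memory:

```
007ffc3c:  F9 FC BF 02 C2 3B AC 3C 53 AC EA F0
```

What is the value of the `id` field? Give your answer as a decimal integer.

`id` follows `seq` (2 B), `width` (4 B), `capacity` (2 B), so it starts at offset 2 + 4 + 2 = 8 and occupies 4 bytes.
Bytes at offsets 8..11: 53 AC EA F0.
In big-endian order the high byte comes first in memory.
The bytes are already most-significant first: 0x53ACEAF0.
0x53ACEAF0 = 1403841264.

1403841264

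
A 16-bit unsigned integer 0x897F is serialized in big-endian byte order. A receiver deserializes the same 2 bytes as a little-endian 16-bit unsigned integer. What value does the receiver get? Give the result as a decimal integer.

32649

Stored big-endian, the bytes at ascending addresses are 89 7F.
Read back as little-endian, the first byte is least significant, giving 0x7F89.
0x7F89 = 32649.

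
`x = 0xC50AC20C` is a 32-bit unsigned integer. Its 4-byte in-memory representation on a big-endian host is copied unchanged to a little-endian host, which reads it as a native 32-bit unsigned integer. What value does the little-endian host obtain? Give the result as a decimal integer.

Stored big-endian, the bytes at ascending addresses are C5 0A C2 0C.
Read back as little-endian, the first byte is least significant, giving 0x0CC20AC5.
0x0CC20AC5 = 214043333.

214043333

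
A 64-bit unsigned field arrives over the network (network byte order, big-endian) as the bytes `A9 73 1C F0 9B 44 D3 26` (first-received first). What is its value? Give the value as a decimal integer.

12210134834454254374

Big-endian: lowest address holds the most-significant byte.
The bytes are already most-significant first: 0xA9731CF09B44D326.
0xA9731CF09B44D326 = 12210134834454254374.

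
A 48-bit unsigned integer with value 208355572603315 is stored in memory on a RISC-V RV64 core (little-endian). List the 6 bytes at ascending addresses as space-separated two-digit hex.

B3 59 E4 8F 7F BD

208355572603315 in hexadecimal, padded to 48 bits, is 0xBD7F8FE459B3.
Split into bytes (most-significant first): BD 7F 8F E4 59 B3.
In little-endian order the low byte comes first in memory.
So at ascending addresses the bytes are B3 59 E4 8F 7F BD.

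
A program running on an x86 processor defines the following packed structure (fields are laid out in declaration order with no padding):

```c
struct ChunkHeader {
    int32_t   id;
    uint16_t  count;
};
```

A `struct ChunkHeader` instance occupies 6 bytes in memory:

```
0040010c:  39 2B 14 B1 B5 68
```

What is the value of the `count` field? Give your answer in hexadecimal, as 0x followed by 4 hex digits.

0x68B5

`count` follows `id` (4 bytes), so it starts at byte offset 4 and occupies 2 bytes.
Bytes at offsets 4..5: B5 68.
Little-endian stores the least-significant byte at the lowest address.
Reassemble most-significant byte first: 68 B5 → 0x68B5.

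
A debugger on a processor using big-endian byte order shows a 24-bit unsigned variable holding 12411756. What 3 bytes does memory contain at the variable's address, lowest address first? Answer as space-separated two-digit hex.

BD 63 6C

12411756 in hexadecimal, padded to 24 bits, is 0xBD636C.
Split into bytes (most-significant first): BD 63 6C.
Big-endian stores the most-significant byte at the lowest address.
So the memory order matches the most-significant-first order: BD 63 6C.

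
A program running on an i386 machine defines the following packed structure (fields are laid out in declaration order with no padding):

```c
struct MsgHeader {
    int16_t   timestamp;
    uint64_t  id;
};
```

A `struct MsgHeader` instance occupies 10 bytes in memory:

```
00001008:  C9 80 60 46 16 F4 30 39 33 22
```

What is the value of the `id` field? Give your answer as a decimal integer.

2464376303518107232

`id` follows `timestamp` (2 bytes), so it starts at byte offset 2 and occupies 8 bytes.
Bytes at offsets 2..9: 60 46 16 F4 30 39 33 22.
In little-endian order the low byte comes first in memory.
Reassemble most-significant byte first: 22 33 39 30 F4 16 46 60 → 0x22333930F4164660.
0x22333930F4164660 = 2464376303518107232.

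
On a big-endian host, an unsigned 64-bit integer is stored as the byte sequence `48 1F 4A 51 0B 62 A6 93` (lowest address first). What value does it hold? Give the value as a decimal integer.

5196954206952662675

Big-endian stores the most-significant byte at the lowest address.
The bytes are already most-significant first: 0x481F4A510B62A693.
0x481F4A510B62A693 = 5196954206952662675.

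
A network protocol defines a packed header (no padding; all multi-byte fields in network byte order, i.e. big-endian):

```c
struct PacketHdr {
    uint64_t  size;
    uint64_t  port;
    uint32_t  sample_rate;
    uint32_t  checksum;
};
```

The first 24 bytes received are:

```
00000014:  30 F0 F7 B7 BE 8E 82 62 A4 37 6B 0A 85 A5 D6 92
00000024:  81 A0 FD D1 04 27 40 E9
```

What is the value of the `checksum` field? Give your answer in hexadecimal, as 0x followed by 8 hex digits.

`checksum` follows `size` (8 B), `port` (8 B), `sample_rate` (4 B), so it starts at offset 8 + 8 + 4 = 20 and occupies 4 bytes.
Bytes at offsets 20..23: 04 27 40 E9.
In big-endian order the high byte comes first in memory.
The bytes are already most-significant first: 0x042740E9.

0x042740E9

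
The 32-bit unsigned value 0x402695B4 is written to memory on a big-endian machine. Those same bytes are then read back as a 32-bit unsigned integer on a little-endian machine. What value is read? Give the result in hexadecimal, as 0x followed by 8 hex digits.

Stored big-endian, the bytes at ascending addresses are 40 26 95 B4.
Read back as little-endian, the first byte is least significant, giving 0xB4952640.

0xB4952640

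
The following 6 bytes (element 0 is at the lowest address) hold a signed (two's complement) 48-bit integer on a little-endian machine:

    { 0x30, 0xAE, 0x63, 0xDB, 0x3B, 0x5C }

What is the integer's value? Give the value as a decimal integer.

Little-endian stores the least-significant byte at the lowest address.
Reassemble most-significant byte first: 5C 3B DB 63 AE 30 → 0x5C3BDB63AE30.
0x5C3BDB63AE30 = 101412153568816.

101412153568816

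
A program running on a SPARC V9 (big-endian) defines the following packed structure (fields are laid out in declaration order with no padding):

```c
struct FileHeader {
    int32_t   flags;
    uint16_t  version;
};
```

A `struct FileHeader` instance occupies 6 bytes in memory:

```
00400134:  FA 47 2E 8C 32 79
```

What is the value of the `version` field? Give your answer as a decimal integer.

`version` follows `flags` (4 bytes), so it starts at byte offset 4 and occupies 2 bytes.
Bytes at offsets 4..5: 32 79.
Big-endian stores the most-significant byte at the lowest address.
The bytes are already most-significant first: 0x3279.
0x3279 = 12921.

12921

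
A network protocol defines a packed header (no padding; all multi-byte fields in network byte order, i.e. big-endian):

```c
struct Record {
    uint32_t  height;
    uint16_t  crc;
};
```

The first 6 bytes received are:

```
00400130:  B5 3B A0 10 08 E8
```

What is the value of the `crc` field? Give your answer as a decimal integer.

`crc` follows `height` (4 bytes), so it starts at byte offset 4 and occupies 2 bytes.
Bytes at offsets 4..5: 08 E8.
Big-endian: lowest address holds the most-significant byte.
The bytes are already most-significant first: 0x08E8.
0x08E8 = 2280.

2280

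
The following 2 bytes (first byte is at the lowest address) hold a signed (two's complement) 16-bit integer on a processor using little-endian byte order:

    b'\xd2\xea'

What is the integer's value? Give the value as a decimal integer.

-5422

In little-endian order the low byte comes first in memory.
Reassemble most-significant byte first: EA D2 → 0xEAD2.
Top bit is set, so as a signed 16-bit value this is 0xEAD2 − 2^16 = -5422.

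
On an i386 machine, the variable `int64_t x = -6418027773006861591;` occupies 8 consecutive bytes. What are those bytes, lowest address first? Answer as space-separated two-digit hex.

E9 AA 55 9F BE 95 EE A6

Two's complement of -6418027773006861591 in 64 bits: 6418027773006861591 = 0x59116A4160AA5517; invert → 0xA6EE95BE9F55AAE8; add 1 → 0xA6EE95BE9F55AAE9.
Split into bytes (most-significant first): A6 EE 95 BE 9F 55 AA E9.
Little-endian: lowest address holds the least-significant byte.
So at ascending addresses the bytes are E9 AA 55 9F BE 95 EE A6.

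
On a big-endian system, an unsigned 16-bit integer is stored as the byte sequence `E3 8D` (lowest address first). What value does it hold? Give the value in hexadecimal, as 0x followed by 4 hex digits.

0xE38D

Big-endian stores the most-significant byte at the lowest address.
The bytes are already most-significant first: 0xE38D.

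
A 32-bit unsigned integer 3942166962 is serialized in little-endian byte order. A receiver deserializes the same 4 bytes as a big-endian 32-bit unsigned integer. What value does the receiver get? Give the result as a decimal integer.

3942166962 in 32-bit hexadecimal is 0xEAF8B1B2.
Stored little-endian, the bytes at ascending addresses are B2 B1 F8 EA.
Read back as big-endian, the last byte is least significant, giving 0xB2B1F8EA.
0xB2B1F8EA = 2998008042.

2998008042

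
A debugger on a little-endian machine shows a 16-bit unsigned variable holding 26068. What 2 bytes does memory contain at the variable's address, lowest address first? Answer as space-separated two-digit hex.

D4 65

26068 in hexadecimal, padded to 16 bits, is 0x65D4.
Split into bytes (most-significant first): 65 D4.
In little-endian order the low byte comes first in memory.
So at ascending addresses the bytes are D4 65.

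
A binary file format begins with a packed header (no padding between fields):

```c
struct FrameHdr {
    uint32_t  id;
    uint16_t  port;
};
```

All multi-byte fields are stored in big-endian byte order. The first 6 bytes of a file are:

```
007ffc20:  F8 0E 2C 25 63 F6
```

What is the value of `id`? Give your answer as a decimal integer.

4161678373

`id` is the first field, at byte offset 0, occupying 4 bytes.
Bytes at offsets 0..3: F8 0E 2C 25.
Big-endian stores the most-significant byte at the lowest address.
The bytes are already most-significant first: 0xF80E2C25.
0xF80E2C25 = 4161678373.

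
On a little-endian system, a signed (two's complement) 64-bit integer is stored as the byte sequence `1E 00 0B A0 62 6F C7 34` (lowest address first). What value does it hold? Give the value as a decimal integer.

3803130879720226846

Little-endian: lowest address holds the least-significant byte.
Reassemble most-significant byte first: 34 C7 6F 62 A0 0B 00 1E → 0x34C76F62A00B001E.
0x34C76F62A00B001E = 3803130879720226846.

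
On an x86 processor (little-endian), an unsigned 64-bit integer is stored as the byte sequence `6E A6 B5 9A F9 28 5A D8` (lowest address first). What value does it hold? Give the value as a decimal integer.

15589818112603956846

Little-endian stores the least-significant byte at the lowest address.
Reassemble most-significant byte first: D8 5A 28 F9 9A B5 A6 6E → 0xD85A28F99AB5A66E.
0xD85A28F99AB5A66E = 15589818112603956846.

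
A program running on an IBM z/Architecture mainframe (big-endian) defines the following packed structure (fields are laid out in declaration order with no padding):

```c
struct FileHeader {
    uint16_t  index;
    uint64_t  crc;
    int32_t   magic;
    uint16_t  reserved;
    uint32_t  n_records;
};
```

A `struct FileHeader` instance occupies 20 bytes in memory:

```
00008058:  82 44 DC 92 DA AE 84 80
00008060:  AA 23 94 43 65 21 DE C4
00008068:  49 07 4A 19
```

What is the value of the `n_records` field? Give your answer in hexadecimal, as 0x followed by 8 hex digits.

`n_records` follows `index` (2 B), `crc` (8 B), `magic` (4 B), `reserved` (2 B), so it starts at offset 2 + 8 + 4 + 2 = 16 and occupies 4 bytes.
Bytes at offsets 16..19: 49 07 4A 19.
Big-endian: lowest address holds the most-significant byte.
The bytes are already most-significant first: 0x49074A19.

0x49074A19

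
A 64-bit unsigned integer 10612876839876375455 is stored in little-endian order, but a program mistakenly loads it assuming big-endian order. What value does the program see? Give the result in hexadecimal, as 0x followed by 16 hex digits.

10612876839876375455 in 64-bit hexadecimal is 0x93488341A5CD339F.
Stored little-endian, the bytes at ascending addresses are 9F 33 CD A5 41 83 48 93.
Read back as big-endian, the last byte is least significant, giving 0x9F33CDA541834893.

0x9F33CDA541834893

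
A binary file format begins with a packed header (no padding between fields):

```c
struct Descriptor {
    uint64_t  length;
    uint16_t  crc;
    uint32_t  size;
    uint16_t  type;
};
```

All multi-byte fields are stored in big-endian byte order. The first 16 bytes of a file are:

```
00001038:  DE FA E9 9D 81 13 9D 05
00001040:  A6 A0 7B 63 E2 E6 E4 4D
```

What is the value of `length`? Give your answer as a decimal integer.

16067411483282349317

`length` is the first field, at byte offset 0, occupying 8 bytes.
Bytes at offsets 0..7: DE FA E9 9D 81 13 9D 05.
In big-endian order the high byte comes first in memory.
The bytes are already most-significant first: 0xDEFAE99D81139D05.
0xDEFAE99D81139D05 = 16067411483282349317.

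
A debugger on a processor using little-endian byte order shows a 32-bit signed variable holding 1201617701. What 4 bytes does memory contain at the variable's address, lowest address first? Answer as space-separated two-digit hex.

1201617701 in hexadecimal, padded to 32 bits, is 0x479F3B25.
Split into bytes (most-significant first): 47 9F 3B 25.
Little-endian: lowest address holds the least-significant byte.
So at ascending addresses the bytes are 25 3B 9F 47.

25 3B 9F 47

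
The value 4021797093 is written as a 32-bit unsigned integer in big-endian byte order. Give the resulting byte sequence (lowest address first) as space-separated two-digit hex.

4021797093 in hexadecimal, padded to 32 bits, is 0xEFB7C0E5.
Split into bytes (most-significant first): EF B7 C0 E5.
Big-endian: lowest address holds the most-significant byte.
So the memory order matches the most-significant-first order: EF B7 C0 E5.

EF B7 C0 E5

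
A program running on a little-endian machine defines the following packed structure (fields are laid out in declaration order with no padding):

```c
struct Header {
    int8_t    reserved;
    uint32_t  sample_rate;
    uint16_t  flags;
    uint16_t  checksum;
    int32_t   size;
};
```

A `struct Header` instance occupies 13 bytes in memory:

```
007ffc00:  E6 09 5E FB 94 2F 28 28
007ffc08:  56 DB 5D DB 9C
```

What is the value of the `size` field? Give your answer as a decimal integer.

`size` follows `reserved` (1 B), `sample_rate` (4 B), `flags` (2 B), `checksum` (2 B), so it starts at offset 1 + 4 + 2 + 2 = 9 and occupies 4 bytes.
Bytes at offsets 9..12: DB 5D DB 9C.
In little-endian order the low byte comes first in memory.
Reassemble most-significant byte first: 9C DB 5D DB → 0x9CDB5DDB.
Top bit is set, so as a signed 32-bit value this is 0x9CDB5DDB − 2^32 = -1663345189.

-1663345189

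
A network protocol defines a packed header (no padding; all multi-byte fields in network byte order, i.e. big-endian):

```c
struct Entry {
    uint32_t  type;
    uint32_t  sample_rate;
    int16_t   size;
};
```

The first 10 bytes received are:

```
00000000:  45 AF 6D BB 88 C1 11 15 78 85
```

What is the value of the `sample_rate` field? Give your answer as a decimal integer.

`sample_rate` follows `type` (4 bytes), so it starts at byte offset 4 and occupies 4 bytes.
Bytes at offsets 4..7: 88 C1 11 15.
Big-endian stores the most-significant byte at the lowest address.
The bytes are already most-significant first: 0x88C11115.
0x88C11115 = 2294354197.

2294354197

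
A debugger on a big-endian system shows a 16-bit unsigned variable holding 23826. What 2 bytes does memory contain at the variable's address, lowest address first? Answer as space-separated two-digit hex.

23826 in hexadecimal, padded to 16 bits, is 0x5D12.
Split into bytes (most-significant first): 5D 12.
In big-endian order the high byte comes first in memory.
So the memory order matches the most-significant-first order: 5D 12.

5D 12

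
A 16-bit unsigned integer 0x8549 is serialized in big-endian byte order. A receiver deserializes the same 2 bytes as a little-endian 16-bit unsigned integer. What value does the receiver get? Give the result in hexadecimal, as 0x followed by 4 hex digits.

0x4985

Stored big-endian, the bytes at ascending addresses are 85 49.
Read back as little-endian, the first byte is least significant, giving 0x4985.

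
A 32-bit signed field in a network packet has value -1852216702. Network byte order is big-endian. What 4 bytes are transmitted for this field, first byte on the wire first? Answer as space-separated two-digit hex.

Two's complement of -1852216702 in 32 bits: 1852216702 = 0x6E66957E; invert → 0x91996A81; add 1 → 0x91996A82.
Split into bytes (most-significant first): 91 99 6A 82.
In big-endian order the high byte comes first in memory.
So the memory order matches the most-significant-first order: 91 99 6A 82.

91 99 6A 82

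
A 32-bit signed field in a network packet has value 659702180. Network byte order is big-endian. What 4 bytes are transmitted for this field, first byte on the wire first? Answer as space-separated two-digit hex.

27 52 41 A4

659702180 in hexadecimal, padded to 32 bits, is 0x275241A4.
Split into bytes (most-significant first): 27 52 41 A4.
Big-endian stores the most-significant byte at the lowest address.
So the memory order matches the most-significant-first order: 27 52 41 A4.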